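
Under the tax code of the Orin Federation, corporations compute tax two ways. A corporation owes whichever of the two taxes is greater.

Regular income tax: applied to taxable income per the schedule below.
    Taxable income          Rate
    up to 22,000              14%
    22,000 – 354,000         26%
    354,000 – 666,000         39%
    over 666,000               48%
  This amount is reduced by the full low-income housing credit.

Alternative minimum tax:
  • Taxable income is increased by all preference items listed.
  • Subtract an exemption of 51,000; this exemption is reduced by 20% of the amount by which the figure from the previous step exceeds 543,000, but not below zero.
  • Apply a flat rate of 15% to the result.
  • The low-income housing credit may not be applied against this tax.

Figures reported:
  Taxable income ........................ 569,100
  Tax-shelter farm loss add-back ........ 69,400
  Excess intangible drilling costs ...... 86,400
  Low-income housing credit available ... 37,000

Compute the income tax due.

Regular income tax:
  22,000 × 14% = 3,080
  332,000 × 26% = 86,320
  215,100 × 39% = 83,889
  → 173,289
  Less low-income housing credit 37,000 → 136,289

Alternative minimum tax:
  Adjusted income: 569,100 + 69,400 + 86,400 = 724,900
  Exemption: 51,000 − 20% × (724,900 − 543,000) = 51,000 − 36,380 = 14,620
  Base: 724,900 − 14,620 = 710,280
  710,280 × 15% = 106,542

136,289 > 106,542, so the regular income tax governs.

136,289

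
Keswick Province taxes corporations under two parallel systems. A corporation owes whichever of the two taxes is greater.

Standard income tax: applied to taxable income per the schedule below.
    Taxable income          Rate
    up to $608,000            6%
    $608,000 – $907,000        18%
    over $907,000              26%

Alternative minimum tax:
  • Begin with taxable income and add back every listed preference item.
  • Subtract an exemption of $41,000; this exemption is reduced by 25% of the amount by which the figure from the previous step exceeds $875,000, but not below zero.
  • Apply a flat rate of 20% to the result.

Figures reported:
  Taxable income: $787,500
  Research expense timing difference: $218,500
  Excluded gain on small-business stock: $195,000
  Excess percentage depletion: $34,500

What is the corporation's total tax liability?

Alternative minimum tax:
  Adjusted income: $787,500 + $218,500 + $195,000 + $34,500 = $1,235,500
  Exemption: 25% × ($1,235,500 − $875,000) = $90,125 ≥ $41,000, so the exemption is fully phased out
  Base: $1,235,500 − $0 = $1,235,500
  $1,235,500 × 20% = $247,100

Standard income tax:
  $608,000 × 6% = $36,480
  $179,500 × 18% = $32,310
  → $68,790

$247,100 > $68,790, so the alternative minimum tax is the binding amount.

$247,100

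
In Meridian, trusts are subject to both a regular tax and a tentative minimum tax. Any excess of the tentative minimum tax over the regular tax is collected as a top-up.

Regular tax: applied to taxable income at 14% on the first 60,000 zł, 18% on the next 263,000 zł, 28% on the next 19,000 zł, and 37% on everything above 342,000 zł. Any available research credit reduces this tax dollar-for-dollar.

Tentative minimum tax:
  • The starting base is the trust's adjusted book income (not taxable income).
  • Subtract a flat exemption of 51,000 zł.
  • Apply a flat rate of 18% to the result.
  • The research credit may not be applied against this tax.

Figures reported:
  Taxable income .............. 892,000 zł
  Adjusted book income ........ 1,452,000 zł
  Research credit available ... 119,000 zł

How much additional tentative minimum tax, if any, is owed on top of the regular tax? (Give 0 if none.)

Tentative minimum tax:
  Base (adjusted book income): 1,452,000 zł
  Less exemption 51,000 zł → base 1,401,000 zł
  1,401,000 zł × 18% = 252,180 zł

Regular tax:
  60,000 zł × 14% = 8,400 zł
  263,000 zł × 18% = 47,340 zł
  19,000 zł × 28% = 5,320 zł
  550,000 zł × 37% = 203,500 zł
  → 264,560 zł
  Less research credit 119,000 zł → 145,560 zł

Excess of tentative minimum tax over regular tax: 252,180 zł − 145,560 zł = 106,620 zł.

106,620 zł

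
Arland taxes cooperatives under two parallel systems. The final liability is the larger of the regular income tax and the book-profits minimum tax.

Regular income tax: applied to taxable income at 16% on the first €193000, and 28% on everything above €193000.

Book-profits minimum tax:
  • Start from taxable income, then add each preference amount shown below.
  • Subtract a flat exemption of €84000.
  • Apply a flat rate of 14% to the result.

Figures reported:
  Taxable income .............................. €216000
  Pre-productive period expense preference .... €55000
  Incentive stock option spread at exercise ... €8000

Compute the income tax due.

€37320

Book-profits minimum tax:
  Adjusted income: €216000 + €55000 + €8000 = €279000
  Less exemption €84000 → base €195000
  €195000 × 14% = €27300

Regular income tax:
  €193000 × 16% = €30880
  €23000 × 28% = €6440
  → €37320

€37320 > €27300, so the regular income tax governs.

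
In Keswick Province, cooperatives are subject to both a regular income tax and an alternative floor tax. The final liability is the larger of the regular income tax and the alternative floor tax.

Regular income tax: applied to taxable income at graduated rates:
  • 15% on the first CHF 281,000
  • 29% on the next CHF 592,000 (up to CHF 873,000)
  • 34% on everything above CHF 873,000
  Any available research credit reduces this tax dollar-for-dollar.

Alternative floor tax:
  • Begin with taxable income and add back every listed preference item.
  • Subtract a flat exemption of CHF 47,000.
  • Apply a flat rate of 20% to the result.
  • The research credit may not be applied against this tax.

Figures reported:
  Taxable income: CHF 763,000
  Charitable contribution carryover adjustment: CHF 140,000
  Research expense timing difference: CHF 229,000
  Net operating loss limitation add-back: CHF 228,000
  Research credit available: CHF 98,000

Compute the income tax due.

Regular income tax:
  CHF 281,000 × 15% = CHF 42,150
  CHF 482,000 × 29% = CHF 139,780
  → CHF 181,930
  Less research credit CHF 98,000 → CHF 83,930

Alternative floor tax:
  Adjusted income: CHF 763,000 + CHF 140,000 + CHF 229,000 + CHF 228,000 = CHF 1,360,000
  Less exemption CHF 47,000 → base CHF 1,313,000
  CHF 1,313,000 × 20% = CHF 262,600

CHF 262,600 > CHF 83,930, so the alternative floor tax is the binding amount.

CHF 262,600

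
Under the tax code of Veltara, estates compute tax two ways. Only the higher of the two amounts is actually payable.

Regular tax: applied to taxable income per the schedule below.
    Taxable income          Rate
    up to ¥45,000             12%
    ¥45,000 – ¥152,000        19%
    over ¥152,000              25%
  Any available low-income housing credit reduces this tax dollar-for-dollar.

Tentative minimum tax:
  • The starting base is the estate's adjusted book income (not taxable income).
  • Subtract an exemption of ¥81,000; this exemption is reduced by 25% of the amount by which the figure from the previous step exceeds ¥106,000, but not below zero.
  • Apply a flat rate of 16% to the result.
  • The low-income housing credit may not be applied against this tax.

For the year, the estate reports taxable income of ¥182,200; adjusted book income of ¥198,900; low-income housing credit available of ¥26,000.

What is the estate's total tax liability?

Regular tax:
  ¥45,000 × 12% = ¥5,400
  ¥107,000 × 19% = ¥20,330
  ¥30,200 × 25% = ¥7,550
  → ¥33,280
  Less low-income housing credit ¥26,000 → ¥7,280

Tentative minimum tax:
  Base (adjusted book income): ¥198,900
  Exemption: ¥81,000 − 25% × (¥198,900 − ¥106,000) = ¥81,000 − ¥23,225 = ¥57,775
  Base: ¥198,900 − ¥57,775 = ¥141,125
  ¥141,125 × 16% = ¥22,580

¥22,580 > ¥7,280, so the tentative minimum tax is the binding amount.

¥22,580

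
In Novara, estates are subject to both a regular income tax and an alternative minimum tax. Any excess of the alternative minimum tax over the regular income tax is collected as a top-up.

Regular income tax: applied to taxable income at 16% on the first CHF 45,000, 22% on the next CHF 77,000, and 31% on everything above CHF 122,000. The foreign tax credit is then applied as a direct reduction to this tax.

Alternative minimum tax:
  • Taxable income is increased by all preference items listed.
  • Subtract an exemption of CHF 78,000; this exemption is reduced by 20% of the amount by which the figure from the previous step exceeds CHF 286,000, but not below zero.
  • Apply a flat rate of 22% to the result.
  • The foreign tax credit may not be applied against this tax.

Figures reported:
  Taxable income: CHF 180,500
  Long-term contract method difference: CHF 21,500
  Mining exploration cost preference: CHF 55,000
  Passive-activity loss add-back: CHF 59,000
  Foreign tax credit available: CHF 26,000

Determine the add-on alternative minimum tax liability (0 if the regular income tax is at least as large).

Alternative minimum tax:
  Adjusted income: CHF 180,500 + CHF 21,500 + CHF 55,000 + CHF 59,000 = CHF 316,000
  Exemption: CHF 78,000 − 20% × (CHF 316,000 − CHF 286,000) = CHF 78,000 − CHF 6,000 = CHF 72,000
  Base: CHF 316,000 − CHF 72,000 = CHF 244,000
  CHF 244,000 × 22% = CHF 53,680

Regular income tax:
  CHF 45,000 × 16% = CHF 7,200
  CHF 77,000 × 22% = CHF 16,940
  CHF 58,500 × 31% = CHF 18,135
  → CHF 42,275
  Less foreign tax credit CHF 26,000 → CHF 16,275

Excess of alternative minimum tax over regular income tax: CHF 53,680 − CHF 16,275 = CHF 37,405.

CHF 37,405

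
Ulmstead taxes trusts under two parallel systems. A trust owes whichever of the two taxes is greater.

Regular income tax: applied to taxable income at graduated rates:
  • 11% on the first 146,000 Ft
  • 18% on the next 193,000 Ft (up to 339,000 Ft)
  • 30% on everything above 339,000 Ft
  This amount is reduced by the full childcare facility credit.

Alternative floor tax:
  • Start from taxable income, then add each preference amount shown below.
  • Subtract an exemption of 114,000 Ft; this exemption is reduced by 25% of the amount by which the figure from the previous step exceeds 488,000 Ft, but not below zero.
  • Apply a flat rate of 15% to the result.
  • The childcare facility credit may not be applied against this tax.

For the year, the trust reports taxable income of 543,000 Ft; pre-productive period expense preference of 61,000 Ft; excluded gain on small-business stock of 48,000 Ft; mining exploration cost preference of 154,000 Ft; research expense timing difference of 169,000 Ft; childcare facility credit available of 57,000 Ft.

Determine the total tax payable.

Alternative floor tax:
  Adjusted income: 543,000 Ft + 61,000 Ft + 48,000 Ft + 154,000 Ft + 169,000 Ft = 975,000 Ft
  Exemption: 25% × (975,000 Ft − 488,000 Ft) = 121,750 Ft ≥ 114,000 Ft, so the exemption is fully phased out
  Base: 975,000 Ft − 0 Ft = 975,000 Ft
  975,000 Ft × 15% = 146,250 Ft

Regular income tax:
  146,000 Ft × 11% = 16,060 Ft
  193,000 Ft × 18% = 34,740 Ft
  204,000 Ft × 30% = 61,200 Ft
  → 112,000 Ft
  Less childcare facility credit 57,000 Ft → 55,000 Ft

146,250 Ft > 55,000 Ft, so the alternative floor tax is the binding amount.

146,250 Ft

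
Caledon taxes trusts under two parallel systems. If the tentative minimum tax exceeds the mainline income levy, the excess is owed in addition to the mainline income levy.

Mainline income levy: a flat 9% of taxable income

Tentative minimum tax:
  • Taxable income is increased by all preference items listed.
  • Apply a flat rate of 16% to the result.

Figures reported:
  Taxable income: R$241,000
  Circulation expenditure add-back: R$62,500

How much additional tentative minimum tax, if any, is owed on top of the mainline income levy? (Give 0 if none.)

R$26,870

Tentative minimum tax:
  Adjusted income: R$241,000 + R$62,500 = R$303,500
  R$303,500 × 16% = R$48,560

Mainline income levy:
  R$241,000 × 9% = R$21,690

Excess of tentative minimum tax over mainline income levy: R$48,560 − R$21,690 = R$26,870.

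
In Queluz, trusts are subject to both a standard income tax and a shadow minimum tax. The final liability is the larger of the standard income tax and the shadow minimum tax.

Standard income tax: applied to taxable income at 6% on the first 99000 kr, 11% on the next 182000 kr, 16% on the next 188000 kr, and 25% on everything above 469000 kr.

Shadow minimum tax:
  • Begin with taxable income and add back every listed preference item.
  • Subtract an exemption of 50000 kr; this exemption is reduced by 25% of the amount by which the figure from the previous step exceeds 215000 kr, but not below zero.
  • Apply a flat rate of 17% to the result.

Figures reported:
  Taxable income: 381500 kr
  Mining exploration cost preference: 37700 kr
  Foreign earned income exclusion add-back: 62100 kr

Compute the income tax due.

Shadow minimum tax:
  Adjusted income: 381500 kr + 37700 kr + 62100 kr = 481300 kr
  Exemption: 25% × (481300 kr − 215000 kr) = 66575 kr ≥ 50000 kr, so the exemption is fully phased out
  Base: 481300 kr − 0 kr = 481300 kr
  481300 kr × 17% = 81821 kr

Standard income tax:
  99000 kr × 6% = 5940 kr
  182000 kr × 11% = 20020 kr
  100500 kr × 16% = 16080 kr
  → 42040 kr

81821 kr > 42040 kr, so the shadow minimum tax is the binding amount.

81821 kr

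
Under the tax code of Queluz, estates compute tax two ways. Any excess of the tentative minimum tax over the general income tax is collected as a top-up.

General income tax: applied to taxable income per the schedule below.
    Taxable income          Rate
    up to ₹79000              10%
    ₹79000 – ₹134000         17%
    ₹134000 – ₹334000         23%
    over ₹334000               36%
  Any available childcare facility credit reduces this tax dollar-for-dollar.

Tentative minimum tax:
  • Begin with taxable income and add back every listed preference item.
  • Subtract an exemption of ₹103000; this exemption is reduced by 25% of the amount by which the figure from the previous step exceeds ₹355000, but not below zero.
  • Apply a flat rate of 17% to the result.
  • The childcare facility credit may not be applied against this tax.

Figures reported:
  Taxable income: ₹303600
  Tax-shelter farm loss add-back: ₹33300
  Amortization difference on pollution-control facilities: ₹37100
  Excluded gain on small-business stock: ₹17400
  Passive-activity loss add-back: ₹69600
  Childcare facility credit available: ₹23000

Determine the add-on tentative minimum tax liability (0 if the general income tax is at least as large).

₹32107

General income tax:
  ₹79000 × 10% = ₹7900
  ₹55000 × 17% = ₹9350
  ₹169600 × 23% = ₹39008
  → ₹56258
  Less childcare facility credit ₹23000 → ₹33258

Tentative minimum tax:
  Adjusted income: ₹303600 + ₹33300 + ₹37100 + ₹17400 + ₹69600 = ₹461000
  Exemption: ₹103000 − 25% × (₹461000 − ₹355000) = ₹103000 − ₹26500 = ₹76500
  Base: ₹461000 − ₹76500 = ₹384500
  ₹384500 × 17% = ₹65365

Excess of tentative minimum tax over general income tax: ₹65365 − ₹33258 = ₹32107.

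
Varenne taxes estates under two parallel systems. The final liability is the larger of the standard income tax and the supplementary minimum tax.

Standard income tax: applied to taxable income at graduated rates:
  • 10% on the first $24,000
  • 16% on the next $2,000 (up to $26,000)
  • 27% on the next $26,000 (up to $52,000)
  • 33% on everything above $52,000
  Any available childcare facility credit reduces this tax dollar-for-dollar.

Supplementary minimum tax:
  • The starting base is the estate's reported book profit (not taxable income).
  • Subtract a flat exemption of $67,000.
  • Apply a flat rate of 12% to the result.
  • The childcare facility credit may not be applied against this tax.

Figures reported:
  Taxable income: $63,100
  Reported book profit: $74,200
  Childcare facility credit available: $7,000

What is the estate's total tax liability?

$6,403

Supplementary minimum tax:
  Base (reported book profit): $74,200
  Less exemption $67,000 → base $7,200
  $7,200 × 12% = $864

Standard income tax:
  $24,000 × 10% = $2,400
  $2,000 × 16% = $320
  $26,000 × 27% = $7,020
  $11,100 × 33% = $3,663
  → $13,403
  Less childcare facility credit $7,000 → $6,403

$6,403 > $864, so the standard income tax governs.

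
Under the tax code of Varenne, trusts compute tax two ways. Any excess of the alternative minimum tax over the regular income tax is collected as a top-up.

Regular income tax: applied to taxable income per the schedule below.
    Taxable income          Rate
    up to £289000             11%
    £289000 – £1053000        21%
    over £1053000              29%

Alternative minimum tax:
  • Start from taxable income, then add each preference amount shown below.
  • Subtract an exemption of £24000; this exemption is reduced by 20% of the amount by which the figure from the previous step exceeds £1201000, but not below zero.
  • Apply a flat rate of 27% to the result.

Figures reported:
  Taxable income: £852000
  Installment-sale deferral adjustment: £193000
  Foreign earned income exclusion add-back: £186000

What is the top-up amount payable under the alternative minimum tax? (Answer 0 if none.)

Alternative minimum tax:
  Adjusted income: £852000 + £193000 + £186000 = £1231000
  Exemption: £24000 − 20% × (£1231000 − £1201000) = £24000 − £6000 = £18000
  Base: £1231000 − £18000 = £1213000
  £1213000 × 27% = £327510

Regular income tax:
  £289000 × 11% = £31790
  £563000 × 21% = £118230
  → £150020

Excess of alternative minimum tax over regular income tax: £327510 − £150020 = £177490.

£177490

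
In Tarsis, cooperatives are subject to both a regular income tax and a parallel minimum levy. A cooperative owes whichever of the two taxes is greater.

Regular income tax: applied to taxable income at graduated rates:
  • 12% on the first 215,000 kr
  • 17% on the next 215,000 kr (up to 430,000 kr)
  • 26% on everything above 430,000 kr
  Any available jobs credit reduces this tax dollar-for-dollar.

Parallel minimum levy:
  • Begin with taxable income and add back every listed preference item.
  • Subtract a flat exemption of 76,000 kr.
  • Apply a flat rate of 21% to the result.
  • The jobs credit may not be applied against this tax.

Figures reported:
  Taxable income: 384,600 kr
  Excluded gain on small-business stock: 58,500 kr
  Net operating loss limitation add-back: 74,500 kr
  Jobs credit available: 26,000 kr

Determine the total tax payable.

92,736 kr

Regular income tax:
  215,000 kr × 12% = 25,800 kr
  169,600 kr × 17% = 28,832 kr
  → 54,632 kr
  Less jobs credit 26,000 kr → 28,632 kr

Parallel minimum levy:
  Adjusted income: 384,600 kr + 58,500 kr + 74,500 kr = 517,600 kr
  Less exemption 76,000 kr → base 441,600 kr
  441,600 kr × 21% = 92,736 kr

92,736 kr > 28,632 kr, so the parallel minimum levy is the binding amount.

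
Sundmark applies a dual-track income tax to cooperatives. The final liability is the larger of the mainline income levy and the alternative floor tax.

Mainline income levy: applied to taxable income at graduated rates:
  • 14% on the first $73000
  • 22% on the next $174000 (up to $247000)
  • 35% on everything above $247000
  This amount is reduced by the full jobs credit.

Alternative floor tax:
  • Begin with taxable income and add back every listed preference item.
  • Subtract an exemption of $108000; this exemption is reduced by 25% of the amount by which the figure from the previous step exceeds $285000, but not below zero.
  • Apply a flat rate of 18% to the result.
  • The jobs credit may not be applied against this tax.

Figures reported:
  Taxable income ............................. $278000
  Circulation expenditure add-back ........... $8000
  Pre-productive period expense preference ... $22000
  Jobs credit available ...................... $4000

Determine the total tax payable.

Mainline income levy:
  $73000 × 14% = $10220
  $174000 × 22% = $38280
  $31000 × 35% = $10850
  → $59350
  Less jobs credit $4000 → $55350

Alternative floor tax:
  Adjusted income: $278000 + $8000 + $22000 = $308000
  Exemption: $108000 − 25% × ($308000 − $285000) = $108000 − $5750 = $102250
  Base: $308000 − $102250 = $205750
  $205750 × 18% = $37035

$55350 > $37035, so the mainline income levy governs.

$55350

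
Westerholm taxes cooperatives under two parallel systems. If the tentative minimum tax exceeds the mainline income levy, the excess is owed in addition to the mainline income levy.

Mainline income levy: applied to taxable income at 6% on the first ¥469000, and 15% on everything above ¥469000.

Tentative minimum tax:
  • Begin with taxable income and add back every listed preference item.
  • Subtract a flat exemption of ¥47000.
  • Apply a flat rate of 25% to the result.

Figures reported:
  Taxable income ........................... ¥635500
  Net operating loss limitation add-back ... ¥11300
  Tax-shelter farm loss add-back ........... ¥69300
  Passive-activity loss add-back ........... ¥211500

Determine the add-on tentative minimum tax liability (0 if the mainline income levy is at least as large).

Mainline income levy:
  ¥469000 × 6% = ¥28140
  ¥166500 × 15% = ¥24975
  → ¥53115

Tentative minimum tax:
  Adjusted income: ¥635500 + ¥11300 + ¥69300 + ¥211500 = ¥927600
  Less exemption ¥47000 → base ¥880600
  ¥880600 × 25% = ¥220150

Excess of tentative minimum tax over mainline income levy: ¥220150 − ¥53115 = ¥167035.

¥167035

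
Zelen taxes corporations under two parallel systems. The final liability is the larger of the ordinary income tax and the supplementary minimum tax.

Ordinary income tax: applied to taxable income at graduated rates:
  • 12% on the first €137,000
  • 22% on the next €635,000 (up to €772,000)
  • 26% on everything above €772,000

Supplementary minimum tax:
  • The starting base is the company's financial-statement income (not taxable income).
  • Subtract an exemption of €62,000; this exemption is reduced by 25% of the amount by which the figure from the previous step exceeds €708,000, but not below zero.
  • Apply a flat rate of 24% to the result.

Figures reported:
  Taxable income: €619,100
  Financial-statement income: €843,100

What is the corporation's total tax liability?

Supplementary minimum tax:
  Base (financial-statement income): €843,100
  Exemption: €62,000 − 25% × (€843,100 − €708,000) = €62,000 − €33,775 = €28,225
  Base: €843,100 − €28,225 = €814,875
  €814,875 × 24% = €195,570

Ordinary income tax:
  €137,000 × 12% = €16,440
  €482,100 × 22% = €106,062
  → €122,502

€195,570 > €122,502, so the supplementary minimum tax is the binding amount.

€195,570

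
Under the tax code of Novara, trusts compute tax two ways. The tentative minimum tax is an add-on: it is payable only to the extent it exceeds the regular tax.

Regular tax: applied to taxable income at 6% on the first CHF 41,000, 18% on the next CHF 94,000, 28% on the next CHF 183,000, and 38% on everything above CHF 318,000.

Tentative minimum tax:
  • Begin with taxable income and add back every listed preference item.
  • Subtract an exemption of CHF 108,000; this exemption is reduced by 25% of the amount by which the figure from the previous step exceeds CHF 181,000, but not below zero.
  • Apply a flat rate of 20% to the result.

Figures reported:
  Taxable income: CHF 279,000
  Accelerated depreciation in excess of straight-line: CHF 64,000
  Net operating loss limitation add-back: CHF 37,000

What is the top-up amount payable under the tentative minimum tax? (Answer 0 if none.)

Tentative minimum tax:
  Adjusted income: CHF 279,000 + CHF 64,000 + CHF 37,000 = CHF 380,000
  Exemption: CHF 108,000 − 25% × (CHF 380,000 − CHF 181,000) = CHF 108,000 − CHF 49,750 = CHF 58,250
  Base: CHF 380,000 − CHF 58,250 = CHF 321,750
  CHF 321,750 × 20% = CHF 64,350

Regular tax:
  CHF 41,000 × 6% = CHF 2,460
  CHF 94,000 × 18% = CHF 16,920
  CHF 144,000 × 28% = CHF 40,320
  → CHF 59,700

Excess of tentative minimum tax over regular tax: CHF 64,350 − CHF 59,700 = CHF 4,650.

CHF 4,650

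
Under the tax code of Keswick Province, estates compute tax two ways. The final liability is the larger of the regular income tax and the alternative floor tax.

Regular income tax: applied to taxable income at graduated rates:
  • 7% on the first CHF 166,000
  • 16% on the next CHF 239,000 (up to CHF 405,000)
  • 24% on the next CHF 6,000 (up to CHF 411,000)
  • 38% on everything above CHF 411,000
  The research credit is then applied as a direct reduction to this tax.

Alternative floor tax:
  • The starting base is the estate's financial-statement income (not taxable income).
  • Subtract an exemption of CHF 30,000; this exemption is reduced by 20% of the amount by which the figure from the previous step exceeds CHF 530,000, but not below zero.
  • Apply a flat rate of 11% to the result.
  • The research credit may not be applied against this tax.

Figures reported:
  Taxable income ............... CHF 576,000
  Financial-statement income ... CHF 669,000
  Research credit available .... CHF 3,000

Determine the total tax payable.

Regular income tax:
  CHF 166,000 × 7% = CHF 11,620
  CHF 239,000 × 16% = CHF 38,240
  CHF 6,000 × 24% = CHF 1,440
  CHF 165,000 × 38% = CHF 62,700
  → CHF 114,000
  Less research credit CHF 3,000 → CHF 111,000

Alternative floor tax:
  Base (financial-statement income): CHF 669,000
  Exemption: CHF 30,000 − 20% × (CHF 669,000 − CHF 530,000) = CHF 30,000 − CHF 27,800 = CHF 2,200
  Base: CHF 669,000 − CHF 2,200 = CHF 666,800
  CHF 666,800 × 11% = CHF 73,348

CHF 111,000 > CHF 73,348, so the regular income tax governs.

CHF 111,000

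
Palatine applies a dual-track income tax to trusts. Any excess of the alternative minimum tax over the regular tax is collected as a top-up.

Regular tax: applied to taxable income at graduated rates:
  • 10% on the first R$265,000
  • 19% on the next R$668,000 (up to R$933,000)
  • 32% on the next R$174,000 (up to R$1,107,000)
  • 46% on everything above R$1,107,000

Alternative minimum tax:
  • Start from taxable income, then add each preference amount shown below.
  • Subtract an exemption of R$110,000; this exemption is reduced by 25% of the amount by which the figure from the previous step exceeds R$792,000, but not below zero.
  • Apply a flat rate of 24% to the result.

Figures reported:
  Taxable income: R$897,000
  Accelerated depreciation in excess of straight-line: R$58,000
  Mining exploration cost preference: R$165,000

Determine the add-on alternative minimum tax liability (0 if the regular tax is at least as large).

R$115,500

Regular tax:
  R$265,000 × 10% = R$26,500
  R$632,000 × 19% = R$120,080
  → R$146,580

Alternative minimum tax:
  Adjusted income: R$897,000 + R$58,000 + R$165,000 = R$1,120,000
  Exemption: R$110,000 − 25% × (R$1,120,000 − R$792,000) = R$110,000 − R$82,000 = R$28,000
  Base: R$1,120,000 − R$28,000 = R$1,092,000
  R$1,092,000 × 24% = R$262,080

Excess of alternative minimum tax over regular tax: R$262,080 − R$146,580 = R$115,500.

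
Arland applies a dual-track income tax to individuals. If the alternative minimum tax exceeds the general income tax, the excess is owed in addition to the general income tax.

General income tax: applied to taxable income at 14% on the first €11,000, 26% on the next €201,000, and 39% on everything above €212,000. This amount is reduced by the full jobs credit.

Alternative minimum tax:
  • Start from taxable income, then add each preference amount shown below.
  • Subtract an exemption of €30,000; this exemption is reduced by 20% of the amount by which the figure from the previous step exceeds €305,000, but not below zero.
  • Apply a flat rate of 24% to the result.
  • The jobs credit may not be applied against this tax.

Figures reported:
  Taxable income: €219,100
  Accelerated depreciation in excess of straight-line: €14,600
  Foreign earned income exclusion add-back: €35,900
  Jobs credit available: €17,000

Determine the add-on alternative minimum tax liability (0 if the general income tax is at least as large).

General income tax:
  €11,000 × 14% = €1,540
  €201,000 × 26% = €52,260
  €7,100 × 39% = €2,769
  → €56,569
  Less jobs credit €17,000 → €39,569

Alternative minimum tax:
  Adjusted income: €219,100 + €14,600 + €35,900 = €269,600
  Exemption: €269,600 ≤ €305,000, so full €30,000 applies
  Base: €269,600 − €30,000 = €239,600
  €239,600 × 24% = €57,504

Excess of alternative minimum tax over general income tax: €57,504 − €39,569 = €17,935.

€17,935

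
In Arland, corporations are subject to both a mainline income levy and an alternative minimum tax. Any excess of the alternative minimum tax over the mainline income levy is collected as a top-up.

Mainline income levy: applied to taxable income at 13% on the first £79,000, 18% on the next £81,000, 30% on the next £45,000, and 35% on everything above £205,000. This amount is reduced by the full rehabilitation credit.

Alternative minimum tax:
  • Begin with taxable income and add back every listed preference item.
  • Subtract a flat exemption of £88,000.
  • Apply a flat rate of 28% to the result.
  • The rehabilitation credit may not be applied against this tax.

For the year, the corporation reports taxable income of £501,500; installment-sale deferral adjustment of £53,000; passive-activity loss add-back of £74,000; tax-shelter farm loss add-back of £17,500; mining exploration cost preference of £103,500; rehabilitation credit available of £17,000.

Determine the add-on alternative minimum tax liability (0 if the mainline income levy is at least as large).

£60,095

Alternative minimum tax:
  Adjusted income: £501,500 + £53,000 + £74,000 + £17,500 + £103,500 = £749,500
  Less exemption £88,000 → base £661,500
  £661,500 × 28% = £185,220

Mainline income levy:
  £79,000 × 13% = £10,270
  £81,000 × 18% = £14,580
  £45,000 × 30% = £13,500
  £296,500 × 35% = £103,775
  → £142,125
  Less rehabilitation credit £17,000 → £125,125

Excess of alternative minimum tax over mainline income levy: £185,220 − £125,125 = £60,095.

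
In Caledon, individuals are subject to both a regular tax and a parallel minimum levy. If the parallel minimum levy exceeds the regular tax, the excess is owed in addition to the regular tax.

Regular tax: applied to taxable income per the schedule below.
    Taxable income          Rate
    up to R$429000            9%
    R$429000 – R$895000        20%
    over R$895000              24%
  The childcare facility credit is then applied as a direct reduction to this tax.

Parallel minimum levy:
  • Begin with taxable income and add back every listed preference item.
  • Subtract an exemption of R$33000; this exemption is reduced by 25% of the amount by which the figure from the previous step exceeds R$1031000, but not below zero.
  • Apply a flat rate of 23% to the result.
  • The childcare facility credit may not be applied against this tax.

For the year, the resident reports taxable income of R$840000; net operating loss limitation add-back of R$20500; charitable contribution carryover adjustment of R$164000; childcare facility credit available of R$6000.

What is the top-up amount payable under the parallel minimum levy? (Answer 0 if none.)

R$113235

Parallel minimum levy:
  Adjusted income: R$840000 + R$20500 + R$164000 = R$1024500
  Exemption: R$1024500 ≤ R$1031000, so full R$33000 applies
  Base: R$1024500 − R$33000 = R$991500
  R$991500 × 23% = R$228045

Regular tax:
  R$429000 × 9% = R$38610
  R$411000 × 20% = R$82200
  → R$120810
  Less childcare facility credit R$6000 → R$114810

Excess of parallel minimum levy over regular tax: R$228045 − R$114810 = R$113235.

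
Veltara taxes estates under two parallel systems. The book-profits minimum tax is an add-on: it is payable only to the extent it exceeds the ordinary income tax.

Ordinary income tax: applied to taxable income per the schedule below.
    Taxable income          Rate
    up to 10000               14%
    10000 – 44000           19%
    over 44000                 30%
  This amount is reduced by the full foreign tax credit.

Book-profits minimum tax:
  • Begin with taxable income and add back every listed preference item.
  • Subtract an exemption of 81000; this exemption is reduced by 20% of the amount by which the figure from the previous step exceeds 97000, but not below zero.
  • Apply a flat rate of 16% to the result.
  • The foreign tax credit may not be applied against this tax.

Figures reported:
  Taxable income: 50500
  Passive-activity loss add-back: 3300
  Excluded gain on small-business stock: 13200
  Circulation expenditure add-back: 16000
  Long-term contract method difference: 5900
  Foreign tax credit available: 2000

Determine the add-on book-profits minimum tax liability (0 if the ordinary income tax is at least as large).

Ordinary income tax:
  10000 × 14% = 1400
  34000 × 19% = 6460
  6500 × 30% = 1950
  → 9810
  Less foreign tax credit 2000 → 7810

Book-profits minimum tax:
  Adjusted income: 50500 + 3300 + 13200 + 16000 + 5900 = 88900
  Exemption: 88900 ≤ 97000, so full 81000 applies
  Base: 88900 − 81000 = 7900
  7900 × 16% = 1264

1264 ≤ 7810, so no add-on is due.

0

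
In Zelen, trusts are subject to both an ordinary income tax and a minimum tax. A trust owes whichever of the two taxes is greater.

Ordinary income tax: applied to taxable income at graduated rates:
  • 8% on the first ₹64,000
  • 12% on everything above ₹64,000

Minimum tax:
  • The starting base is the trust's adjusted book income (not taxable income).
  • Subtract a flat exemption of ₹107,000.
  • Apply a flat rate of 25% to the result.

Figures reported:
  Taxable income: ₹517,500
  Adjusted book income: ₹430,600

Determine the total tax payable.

₹80,900

Ordinary income tax:
  ₹64,000 × 8% = ₹5,120
  ₹453,500 × 12% = ₹54,420
  → ₹59,540

Minimum tax:
  Base (adjusted book income): ₹430,600
  Less exemption ₹107,000 → base ₹323,600
  ₹323,600 × 25% = ₹80,900

₹80,900 > ₹59,540, so the minimum tax is the binding amount.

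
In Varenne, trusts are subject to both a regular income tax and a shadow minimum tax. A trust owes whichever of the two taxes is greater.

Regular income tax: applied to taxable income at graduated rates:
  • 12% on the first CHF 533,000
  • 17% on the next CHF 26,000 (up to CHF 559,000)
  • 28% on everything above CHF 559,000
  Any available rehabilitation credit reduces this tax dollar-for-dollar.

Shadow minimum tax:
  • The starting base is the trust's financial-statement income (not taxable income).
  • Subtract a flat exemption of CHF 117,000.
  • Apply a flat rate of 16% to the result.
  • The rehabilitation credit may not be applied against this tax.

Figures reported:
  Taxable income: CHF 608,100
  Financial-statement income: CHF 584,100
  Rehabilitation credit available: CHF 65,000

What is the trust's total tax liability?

CHF 74,736

Regular income tax:
  CHF 533,000 × 12% = CHF 63,960
  CHF 26,000 × 17% = CHF 4,420
  CHF 49,100 × 28% = CHF 13,748
  → CHF 82,128
  Less rehabilitation credit CHF 65,000 → CHF 17,128

Shadow minimum tax:
  Base (financial-statement income): CHF 584,100
  Less exemption CHF 117,000 → base CHF 467,100
  CHF 467,100 × 16% = CHF 74,736

CHF 74,736 > CHF 17,128, so the shadow minimum tax is the binding amount.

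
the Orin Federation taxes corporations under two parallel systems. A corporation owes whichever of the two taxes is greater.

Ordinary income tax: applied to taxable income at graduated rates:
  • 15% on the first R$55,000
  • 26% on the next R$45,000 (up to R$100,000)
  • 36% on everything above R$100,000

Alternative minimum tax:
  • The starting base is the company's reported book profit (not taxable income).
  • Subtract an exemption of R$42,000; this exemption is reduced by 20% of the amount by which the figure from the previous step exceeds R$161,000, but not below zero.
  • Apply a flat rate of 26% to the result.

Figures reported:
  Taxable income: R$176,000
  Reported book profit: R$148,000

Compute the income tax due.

R$47,310

Ordinary income tax:
  R$55,000 × 15% = R$8,250
  R$45,000 × 26% = R$11,700
  R$76,000 × 36% = R$27,360
  → R$47,310

Alternative minimum tax:
  Base (reported book profit): R$148,000
  Exemption: R$148,000 ≤ R$161,000, so full R$42,000 applies
  Base: R$148,000 − R$42,000 = R$106,000
  R$106,000 × 26% = R$27,560

R$47,310 > R$27,560, so the ordinary income tax governs.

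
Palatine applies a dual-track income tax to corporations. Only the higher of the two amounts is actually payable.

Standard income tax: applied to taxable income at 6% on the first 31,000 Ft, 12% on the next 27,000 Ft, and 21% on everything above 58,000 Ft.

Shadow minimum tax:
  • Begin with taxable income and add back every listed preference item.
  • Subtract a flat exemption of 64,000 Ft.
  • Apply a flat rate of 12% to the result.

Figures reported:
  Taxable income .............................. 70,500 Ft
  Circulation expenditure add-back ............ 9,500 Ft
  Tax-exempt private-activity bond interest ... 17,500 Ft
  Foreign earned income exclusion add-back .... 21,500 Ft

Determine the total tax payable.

Standard income tax:
  31,000 Ft × 6% = 1,860 Ft
  27,000 Ft × 12% = 3,240 Ft
  12,500 Ft × 21% = 2,625 Ft
  → 7,725 Ft

Shadow minimum tax:
  Adjusted income: 70,500 Ft + 9,500 Ft + 17,500 Ft + 21,500 Ft = 119,000 Ft
  Less exemption 64,000 Ft → base 55,000 Ft
  55,000 Ft × 12% = 6,600 Ft

7,725 Ft > 6,600 Ft, so the standard income tax governs.

7,725 Ft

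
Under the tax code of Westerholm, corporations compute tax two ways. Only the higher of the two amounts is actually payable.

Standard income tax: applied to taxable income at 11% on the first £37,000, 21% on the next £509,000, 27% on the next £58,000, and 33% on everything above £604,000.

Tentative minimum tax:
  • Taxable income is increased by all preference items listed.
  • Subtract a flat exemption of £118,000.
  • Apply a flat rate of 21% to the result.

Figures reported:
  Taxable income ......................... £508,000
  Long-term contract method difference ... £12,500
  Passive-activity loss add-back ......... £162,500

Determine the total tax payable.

£118,650

Standard income tax:
  £37,000 × 11% = £4,070
  £471,000 × 21% = £98,910
  → £102,980

Tentative minimum tax:
  Adjusted income: £508,000 + £12,500 + £162,500 = £683,000
  Less exemption £118,000 → base £565,000
  £565,000 × 21% = £118,650

£118,650 > £102,980, so the tentative minimum tax is the binding amount.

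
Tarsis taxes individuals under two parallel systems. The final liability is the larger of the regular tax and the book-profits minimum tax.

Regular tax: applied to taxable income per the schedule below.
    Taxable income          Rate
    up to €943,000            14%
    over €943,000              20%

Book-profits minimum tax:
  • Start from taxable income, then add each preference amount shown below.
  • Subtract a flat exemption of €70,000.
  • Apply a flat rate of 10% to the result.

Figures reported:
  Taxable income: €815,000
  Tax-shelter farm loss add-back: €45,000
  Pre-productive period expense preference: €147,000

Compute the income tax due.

Regular tax:
  €815,000 × 14% = €114,100

Book-profits minimum tax:
  Adjusted income: €815,000 + €45,000 + €147,000 = €1,007,000
  Less exemption €70,000 → base €937,000
  €937,000 × 10% = €93,700

€114,100 > €93,700, so the regular tax governs.

€114,100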